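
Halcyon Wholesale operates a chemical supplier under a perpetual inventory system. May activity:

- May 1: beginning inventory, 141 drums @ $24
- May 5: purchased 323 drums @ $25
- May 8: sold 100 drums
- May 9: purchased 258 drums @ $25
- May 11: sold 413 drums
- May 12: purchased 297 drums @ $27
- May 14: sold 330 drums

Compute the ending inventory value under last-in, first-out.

Ending inventory = $4,259

May 8, 100 sold [LIFO — newest first]: 100 @ $25 = $2,500
May 11, 413 sold [LIFO — newest first]: 258 @ $25 + 155 @ $25 = $10,325
May 14, 330 sold [LIFO — newest first]: 297 @ $27 + 33 @ $25 = $8,844
Total COGS = $2,500 + $10,325 + $8,844 = $21,669
Ending inventory: 141 @ $24 + 35 @ $25 = $4,259
Check: goods available $25,928 = COGS $21,669 + ending $4,259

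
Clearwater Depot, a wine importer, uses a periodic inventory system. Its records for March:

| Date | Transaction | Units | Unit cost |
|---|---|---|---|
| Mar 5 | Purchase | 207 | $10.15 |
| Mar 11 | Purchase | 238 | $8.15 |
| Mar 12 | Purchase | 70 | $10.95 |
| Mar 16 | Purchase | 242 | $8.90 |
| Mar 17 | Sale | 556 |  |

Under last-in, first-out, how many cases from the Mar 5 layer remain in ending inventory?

Mar 17, 556 sold [LIFO — newest first]: 242 @ $8.90 + 70 @ $10.95 + 238 @ $8.15 + 6 @ $10.15 = $4,920.90
Ending inventory: 201 @ $10.15 = $2,040.15

201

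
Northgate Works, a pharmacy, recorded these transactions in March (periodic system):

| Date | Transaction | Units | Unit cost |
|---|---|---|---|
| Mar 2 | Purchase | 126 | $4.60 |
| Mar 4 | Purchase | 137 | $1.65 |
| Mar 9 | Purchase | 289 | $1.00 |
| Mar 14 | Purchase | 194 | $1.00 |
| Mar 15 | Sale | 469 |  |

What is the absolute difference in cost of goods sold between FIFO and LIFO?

$542.65

FIFO COGS: 126 @ $4.60 + 137 @ $1.65 + 206 @ $1.00 = $1,011.65
LIFO COGS: 194 @ $1.00 + 275 @ $1.00 = $469.00
Difference = |$1,011.65 − $469.00| = $542.65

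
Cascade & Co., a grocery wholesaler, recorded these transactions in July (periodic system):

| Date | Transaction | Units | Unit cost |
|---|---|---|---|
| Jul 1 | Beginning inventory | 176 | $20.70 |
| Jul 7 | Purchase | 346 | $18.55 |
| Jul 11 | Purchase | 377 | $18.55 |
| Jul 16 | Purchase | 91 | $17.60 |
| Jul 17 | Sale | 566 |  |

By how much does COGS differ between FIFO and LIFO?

FIFO COGS: 176 @ $20.70 + 346 @ $18.55 + 44 @ $18.55 = $10,877.70
LIFO COGS: 91 @ $17.60 + 377 @ $18.55 + 98 @ $18.55 = $10,412.85
Difference = |$10,877.70 − $10,412.85| = $464.85

$464.85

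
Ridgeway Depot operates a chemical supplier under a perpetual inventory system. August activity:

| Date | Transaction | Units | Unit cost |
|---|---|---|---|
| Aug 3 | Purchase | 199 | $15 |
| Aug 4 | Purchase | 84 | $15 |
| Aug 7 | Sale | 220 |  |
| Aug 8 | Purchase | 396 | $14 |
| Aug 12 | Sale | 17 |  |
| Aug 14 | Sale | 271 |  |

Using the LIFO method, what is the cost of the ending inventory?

Aug 7, 220 sold [LIFO — newest first]: 84 @ $15 + 136 @ $15 = $3,300
Aug 12, 17 sold [LIFO — newest first]: 17 @ $14 = $238
Aug 14, 271 sold [LIFO — newest first]: 271 @ $14 = $3,794
Total COGS = $3,300 + $238 + $3,794 = $7,332
Ending inventory: 63 @ $15 + 108 @ $14 = $2,457

Ending inventory = $2,457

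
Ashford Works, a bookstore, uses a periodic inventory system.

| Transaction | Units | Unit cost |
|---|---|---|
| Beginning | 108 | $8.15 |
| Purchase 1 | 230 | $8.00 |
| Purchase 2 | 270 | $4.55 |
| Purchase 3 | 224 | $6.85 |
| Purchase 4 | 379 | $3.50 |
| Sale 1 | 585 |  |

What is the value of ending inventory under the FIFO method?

Ending inventory = $2,965.55

Sale 1 (585) [FIFO — oldest first]: 108 @ $8.15 + 230 @ $8.00 + 247 @ $4.55 = $3,844.05
Ending inventory: 23 @ $4.55 + 224 @ $6.85 + 379 @ $3.50 = $2,965.55
Check: goods available $6,809.60 = COGS $3,844.05 + ending $2,965.55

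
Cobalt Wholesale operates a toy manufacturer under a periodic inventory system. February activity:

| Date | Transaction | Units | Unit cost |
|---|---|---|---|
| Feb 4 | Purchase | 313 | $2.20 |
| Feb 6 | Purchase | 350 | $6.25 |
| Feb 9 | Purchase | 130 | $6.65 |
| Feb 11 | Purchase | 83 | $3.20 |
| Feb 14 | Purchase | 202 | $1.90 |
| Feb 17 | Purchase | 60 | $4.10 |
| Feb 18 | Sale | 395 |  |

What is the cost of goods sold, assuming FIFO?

COGS = $1,201.10

Feb 18, 395 sold [FIFO — oldest first]: 313 @ $2.20 + 82 @ $6.25 = $1,201.10
Ending inventory: 268 @ $6.25 + 130 @ $6.65 + 83 @ $3.20 + 202 @ $1.90 + 60 @ $4.10 = $3,434.90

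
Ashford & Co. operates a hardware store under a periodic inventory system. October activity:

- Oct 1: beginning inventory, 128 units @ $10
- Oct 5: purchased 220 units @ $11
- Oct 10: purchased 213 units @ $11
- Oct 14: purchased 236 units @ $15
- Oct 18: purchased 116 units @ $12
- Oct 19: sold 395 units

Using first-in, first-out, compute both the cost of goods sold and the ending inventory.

Oct 19, 395 sold [FIFO — oldest first]: 128 @ $10 + 220 @ $11 + 47 @ $11 = $4,217
Ending inventory: 166 @ $11 + 236 @ $15 + 116 @ $12 = $6,758

COGS = $4,217; ending inventory = $6,758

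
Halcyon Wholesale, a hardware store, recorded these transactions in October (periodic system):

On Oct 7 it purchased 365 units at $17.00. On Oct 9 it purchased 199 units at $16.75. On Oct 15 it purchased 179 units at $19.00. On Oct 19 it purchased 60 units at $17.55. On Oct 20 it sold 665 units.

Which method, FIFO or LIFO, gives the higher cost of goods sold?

LIFO

FIFO COGS: 365 @ $17.00 + 199 @ $16.75 + 101 @ $19.00 = $11,457.25
LIFO COGS: 60 @ $17.55 + 179 @ $19.00 + 199 @ $16.75 + 227 @ $17.00 = $11,646.25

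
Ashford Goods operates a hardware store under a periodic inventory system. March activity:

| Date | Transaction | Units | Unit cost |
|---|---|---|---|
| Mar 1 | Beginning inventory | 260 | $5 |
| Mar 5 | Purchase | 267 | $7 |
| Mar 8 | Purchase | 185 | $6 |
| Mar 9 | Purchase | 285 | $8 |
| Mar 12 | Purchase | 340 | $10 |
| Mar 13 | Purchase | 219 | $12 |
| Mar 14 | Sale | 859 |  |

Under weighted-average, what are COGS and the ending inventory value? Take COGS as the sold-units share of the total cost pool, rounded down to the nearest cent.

Mar 14, sell 859: 859/1556 × $12,587.00 → $6,948.73
Ending inventory (cost pool remaining) = $5,638.27
Check: goods available $12,587.00 = COGS $6,948.73 + ending $5,638.27

COGS = $6,948.73; ending inventory = $5,638.27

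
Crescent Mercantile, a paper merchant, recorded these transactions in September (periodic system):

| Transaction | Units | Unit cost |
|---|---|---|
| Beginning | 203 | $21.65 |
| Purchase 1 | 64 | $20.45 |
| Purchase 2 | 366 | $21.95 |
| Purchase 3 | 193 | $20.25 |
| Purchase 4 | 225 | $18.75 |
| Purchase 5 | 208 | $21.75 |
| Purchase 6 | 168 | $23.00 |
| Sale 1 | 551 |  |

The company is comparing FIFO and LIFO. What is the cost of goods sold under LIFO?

FIFO COGS: 203 @ $21.65 + 64 @ $20.45 + 284 @ $21.95 = $11,937.55
LIFO COGS: 168 @ $23.00 + 208 @ $21.75 + 175 @ $18.75 = $11,669.25

COGS = $11,669.25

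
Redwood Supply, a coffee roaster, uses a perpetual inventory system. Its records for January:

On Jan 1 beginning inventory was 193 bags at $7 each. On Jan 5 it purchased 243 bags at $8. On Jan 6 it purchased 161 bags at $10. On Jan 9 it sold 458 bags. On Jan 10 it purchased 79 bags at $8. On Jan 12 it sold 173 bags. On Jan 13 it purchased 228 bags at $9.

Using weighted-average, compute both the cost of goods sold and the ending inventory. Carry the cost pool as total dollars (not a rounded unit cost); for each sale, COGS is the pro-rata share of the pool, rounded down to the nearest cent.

After Jan 1: 193 on hand, pool $1,351.00 (≈ $7.0000 each)
After Jan 5: 436 on hand, pool $3,295.00 (≈ $7.5573 each)
After Jan 6: 597 on hand, pool $4,905.00 (≈ $8.2161 each)
Jan 9, sell 458: 458/597 × $4,905.00 → $3,762.96
After Jan 10: 218 on hand, pool $1,774.04 (≈ $8.1378 each)
Jan 12, sell 173: 173/218 × $1,774.04 → $1,407.83
After Jan 13: 273 on hand, pool $2,418.21 (≈ $8.8579 each)
Total COGS = $3,762.96 + $1,407.83 = $5,170.79
Ending inventory (cost pool remaining) = $2,418.21

COGS = $5,170.79; ending inventory = $2,418.21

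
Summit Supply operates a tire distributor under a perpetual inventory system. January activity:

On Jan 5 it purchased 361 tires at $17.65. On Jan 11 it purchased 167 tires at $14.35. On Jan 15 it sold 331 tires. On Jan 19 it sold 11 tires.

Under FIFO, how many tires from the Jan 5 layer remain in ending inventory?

Jan 15, 331 sold [FIFO — oldest first]: 331 @ $17.65 = $5,842.15
Jan 19, 11 sold [FIFO — oldest first]: 11 @ $17.65 = $194.15
Total COGS = $5,842.15 + $194.15 = $6,036.30
Ending inventory: 19 @ $17.65 + 167 @ $14.35 = $2,731.80

19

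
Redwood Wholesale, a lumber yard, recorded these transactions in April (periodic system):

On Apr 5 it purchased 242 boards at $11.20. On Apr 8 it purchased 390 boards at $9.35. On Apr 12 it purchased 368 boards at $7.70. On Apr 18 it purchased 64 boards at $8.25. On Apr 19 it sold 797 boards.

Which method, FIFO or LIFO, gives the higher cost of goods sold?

FIFO COGS: 242 @ $11.20 + 390 @ $9.35 + 165 @ $7.70 = $7,627.40
LIFO COGS: 64 @ $8.25 + 368 @ $7.70 + 365 @ $9.35 = $6,774.35

FIFO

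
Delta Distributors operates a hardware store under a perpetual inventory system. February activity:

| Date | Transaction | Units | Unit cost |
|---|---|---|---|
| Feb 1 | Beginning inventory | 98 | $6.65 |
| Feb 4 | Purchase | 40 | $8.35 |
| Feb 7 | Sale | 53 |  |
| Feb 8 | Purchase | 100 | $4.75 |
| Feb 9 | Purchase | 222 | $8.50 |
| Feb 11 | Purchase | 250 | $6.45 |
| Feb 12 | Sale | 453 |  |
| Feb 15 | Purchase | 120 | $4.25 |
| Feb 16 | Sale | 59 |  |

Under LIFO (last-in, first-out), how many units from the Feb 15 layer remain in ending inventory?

61

Feb 7, 53 sold [LIFO — newest first]: 40 @ $8.35 + 13 @ $6.65 = $420.45
Feb 12, 453 sold [LIFO — newest first]: 250 @ $6.45 + 203 @ $8.50 = $3,338.00
Feb 16, 59 sold [LIFO — newest first]: 59 @ $4.25 = $250.75
Total COGS = $420.45 + $3,338.00 + $250.75 = $4,009.20
Ending inventory: 85 @ $6.65 + 100 @ $4.75 + 19 @ $8.50 + 61 @ $4.25 = $1,461.00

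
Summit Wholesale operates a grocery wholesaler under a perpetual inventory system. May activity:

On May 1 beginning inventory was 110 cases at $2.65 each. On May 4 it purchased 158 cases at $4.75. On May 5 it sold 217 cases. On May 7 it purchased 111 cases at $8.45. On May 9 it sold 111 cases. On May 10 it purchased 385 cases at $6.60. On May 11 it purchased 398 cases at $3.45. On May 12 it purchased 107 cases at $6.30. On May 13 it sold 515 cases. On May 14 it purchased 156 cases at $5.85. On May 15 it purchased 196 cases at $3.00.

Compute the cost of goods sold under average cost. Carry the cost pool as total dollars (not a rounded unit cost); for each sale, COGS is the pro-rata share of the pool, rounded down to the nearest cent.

COGS = $4,329.08

After May 1: 110 on hand, pool $291.50 (≈ $2.6500 each)
After May 4: 268 on hand, pool $1,042.00 (≈ $3.8881 each)
May 5, sell 217: 217/268 × $1,042.00 → $843.70
After May 7: 162 on hand, pool $1,136.25 (≈ $7.0139 each)
May 9, sell 111: 111/162 × $1,136.25 → $778.54
After May 10: 436 on hand, pool $2,898.71 (≈ $6.6484 each)
After May 11: 834 on hand, pool $4,271.81 (≈ $5.1221 each)
After May 12: 941 on hand, pool $4,945.91 (≈ $5.2560 each)
May 13, sell 515: 515/941 × $4,945.91 → $2,706.84
After May 14: 582 on hand, pool $3,151.67 (≈ $5.4152 each)
After May 15: 778 on hand, pool $3,739.67 (≈ $4.8068 each)
Total COGS = $843.70 + $778.54 + $2,706.84 = $4,329.08
Ending inventory (cost pool remaining) = $3,739.67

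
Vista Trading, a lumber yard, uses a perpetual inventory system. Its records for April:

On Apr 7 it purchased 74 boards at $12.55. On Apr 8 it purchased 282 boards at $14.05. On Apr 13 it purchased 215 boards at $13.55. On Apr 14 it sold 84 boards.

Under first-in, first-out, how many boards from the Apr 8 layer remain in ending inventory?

Apr 14, 84 sold [FIFO — oldest first]: 74 @ $12.55 + 10 @ $14.05 = $1,069.20
Ending inventory: 272 @ $14.05 + 215 @ $13.55 = $6,734.85
Check: goods available $7,804.05 = COGS $1,069.20 + ending $6,734.85

272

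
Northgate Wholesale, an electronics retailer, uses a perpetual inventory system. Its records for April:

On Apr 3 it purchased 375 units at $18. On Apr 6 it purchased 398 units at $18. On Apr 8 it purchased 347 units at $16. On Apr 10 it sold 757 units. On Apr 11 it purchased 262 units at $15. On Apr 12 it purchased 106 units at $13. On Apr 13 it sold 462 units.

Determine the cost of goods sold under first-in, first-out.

COGS = $20,951

Apr 10, 757 sold [FIFO — oldest first]: 375 @ $18 + 382 @ $18 = $13,626
Apr 13, 462 sold [FIFO — oldest first]: 16 @ $18 + 347 @ $16 + 99 @ $15 = $7,325
Total COGS = $13,626 + $7,325 = $20,951
Ending inventory: 163 @ $15 + 106 @ $13 = $3,823
Check: goods available $24,774 = COGS $20,951 + ending $3,823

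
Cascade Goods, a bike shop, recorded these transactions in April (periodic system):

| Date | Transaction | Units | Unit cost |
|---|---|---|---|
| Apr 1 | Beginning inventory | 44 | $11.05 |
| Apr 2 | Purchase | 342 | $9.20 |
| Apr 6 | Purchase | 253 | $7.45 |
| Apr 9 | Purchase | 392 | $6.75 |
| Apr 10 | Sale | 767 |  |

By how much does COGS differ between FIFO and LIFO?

$728.20

FIFO COGS: 44 @ $11.05 + 342 @ $9.20 + 253 @ $7.45 + 128 @ $6.75 = $6,381.45
LIFO COGS: 392 @ $6.75 + 253 @ $7.45 + 122 @ $9.20 = $5,653.25
Difference = |$6,381.45 − $5,653.25| = $728.20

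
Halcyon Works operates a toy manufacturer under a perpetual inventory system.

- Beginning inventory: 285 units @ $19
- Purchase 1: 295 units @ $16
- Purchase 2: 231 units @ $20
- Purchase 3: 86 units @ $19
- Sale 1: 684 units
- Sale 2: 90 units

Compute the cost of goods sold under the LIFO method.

Sale 1 (684) [LIFO — newest first]: 86 @ $19 + 231 @ $20 + 295 @ $16 + 72 @ $19 = $12,342
Sale 2 (90) [LIFO — newest first]: 90 @ $19 = $1,710
Total COGS = $12,342 + $1,710 = $14,052
Ending inventory: 123 @ $19 = $2,337
Check: goods available $16,389 = COGS $14,052 + ending $2,337

COGS = $14,052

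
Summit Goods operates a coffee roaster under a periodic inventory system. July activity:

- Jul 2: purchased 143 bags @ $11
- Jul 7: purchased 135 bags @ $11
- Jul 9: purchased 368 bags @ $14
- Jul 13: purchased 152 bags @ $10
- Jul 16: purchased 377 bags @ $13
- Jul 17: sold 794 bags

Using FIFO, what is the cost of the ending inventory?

Ending inventory = $4,941

Jul 17, 794 sold [FIFO — oldest first]: 143 @ $11 + 135 @ $11 + 368 @ $14 + 148 @ $10 = $9,690
Ending inventory: 4 @ $10 + 377 @ $13 = $4,941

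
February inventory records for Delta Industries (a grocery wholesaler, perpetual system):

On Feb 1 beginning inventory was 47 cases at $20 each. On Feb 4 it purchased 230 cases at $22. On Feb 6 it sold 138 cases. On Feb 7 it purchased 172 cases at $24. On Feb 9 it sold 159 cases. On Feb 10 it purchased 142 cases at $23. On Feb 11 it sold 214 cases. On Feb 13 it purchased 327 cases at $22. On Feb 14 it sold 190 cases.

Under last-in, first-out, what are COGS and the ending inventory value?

Feb 6, 138 sold [LIFO — newest first]: 138 @ $22 = $3,036
Feb 9, 159 sold [LIFO — newest first]: 159 @ $24 = $3,816
Feb 11, 214 sold [LIFO — newest first]: 142 @ $23 + 13 @ $24 + 59 @ $22 = $4,876
Feb 14, 190 sold [LIFO — newest first]: 190 @ $22 = $4,180
Total COGS = $3,036 + $3,816 + $4,876 + $4,180 = $15,908
Ending inventory: 47 @ $20 + 33 @ $22 + 137 @ $22 = $4,680

COGS = $15,908; ending inventory = $4,680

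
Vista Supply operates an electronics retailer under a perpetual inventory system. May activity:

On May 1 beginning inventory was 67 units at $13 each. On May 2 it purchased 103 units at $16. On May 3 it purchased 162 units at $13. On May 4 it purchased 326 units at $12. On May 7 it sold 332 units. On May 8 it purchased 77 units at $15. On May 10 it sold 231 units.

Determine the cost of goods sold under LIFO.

COGS = $7,147

May 7, 332 sold [LIFO — newest first]: 326 @ $12 + 6 @ $13 = $3,990
May 10, 231 sold [LIFO — newest first]: 77 @ $15 + 154 @ $13 = $3,157
Total COGS = $3,990 + $3,157 = $7,147
Ending inventory: 67 @ $13 + 103 @ $16 + 2 @ $13 = $2,545
Check: goods available $9,692 = COGS $7,147 + ending $2,545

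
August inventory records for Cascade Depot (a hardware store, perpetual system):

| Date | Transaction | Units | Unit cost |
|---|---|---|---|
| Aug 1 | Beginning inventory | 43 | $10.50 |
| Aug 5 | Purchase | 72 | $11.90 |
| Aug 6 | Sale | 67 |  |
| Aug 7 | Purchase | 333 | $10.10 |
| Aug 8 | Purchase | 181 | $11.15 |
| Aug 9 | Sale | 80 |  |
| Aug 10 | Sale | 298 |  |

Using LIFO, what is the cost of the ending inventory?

Aug 6, 67 sold [LIFO — newest first]: 67 @ $11.90 = $797.30
Aug 9, 80 sold [LIFO — newest first]: 80 @ $11.15 = $892.00
Aug 10, 298 sold [LIFO — newest first]: 101 @ $11.15 + 197 @ $10.10 = $3,115.85
Total COGS = $797.30 + $892.00 + $3,115.85 = $4,805.15
Ending inventory: 43 @ $10.50 + 5 @ $11.90 + 136 @ $10.10 = $1,884.60

Ending inventory = $1,884.60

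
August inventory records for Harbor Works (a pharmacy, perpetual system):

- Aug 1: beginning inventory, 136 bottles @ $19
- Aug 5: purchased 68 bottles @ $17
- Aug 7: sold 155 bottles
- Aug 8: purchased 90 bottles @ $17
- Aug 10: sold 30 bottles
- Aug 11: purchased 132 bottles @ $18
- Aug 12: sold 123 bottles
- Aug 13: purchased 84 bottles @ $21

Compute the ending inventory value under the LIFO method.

Aug 7, 155 sold [LIFO — newest first]: 68 @ $17 + 87 @ $19 = $2,809
Aug 10, 30 sold [LIFO — newest first]: 30 @ $17 = $510
Aug 12, 123 sold [LIFO — newest first]: 123 @ $18 = $2,214
Total COGS = $2,809 + $510 + $2,214 = $5,533
Ending inventory: 49 @ $19 + 60 @ $17 + 9 @ $18 + 84 @ $21 = $3,877
Check: goods available $9,410 = COGS $5,533 + ending $3,877

Ending inventory = $3,877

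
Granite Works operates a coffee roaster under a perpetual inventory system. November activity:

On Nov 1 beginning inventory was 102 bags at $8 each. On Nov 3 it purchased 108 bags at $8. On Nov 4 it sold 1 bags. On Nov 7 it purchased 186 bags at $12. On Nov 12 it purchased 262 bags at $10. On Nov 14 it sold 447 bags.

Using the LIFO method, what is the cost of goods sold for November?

COGS = $4,848

Nov 4, 1 sold [LIFO — newest first]: 1 @ $8 = $8
Nov 14, 447 sold [LIFO — newest first]: 262 @ $10 + 185 @ $12 = $4,840
Total COGS = $8 + $4,840 = $4,848
Ending inventory: 102 @ $8 + 107 @ $8 + 1 @ $12 = $1,684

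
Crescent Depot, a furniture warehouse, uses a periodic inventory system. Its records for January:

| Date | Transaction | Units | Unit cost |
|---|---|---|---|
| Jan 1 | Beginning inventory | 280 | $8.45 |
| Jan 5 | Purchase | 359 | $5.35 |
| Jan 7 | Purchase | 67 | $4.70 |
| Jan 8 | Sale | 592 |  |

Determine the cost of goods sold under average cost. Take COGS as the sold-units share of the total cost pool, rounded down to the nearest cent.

COGS = $3,858.52

Jan 8, sell 592: 592/706 × $4,601.55 → $3,858.52
Ending inventory (cost pool remaining) = $743.03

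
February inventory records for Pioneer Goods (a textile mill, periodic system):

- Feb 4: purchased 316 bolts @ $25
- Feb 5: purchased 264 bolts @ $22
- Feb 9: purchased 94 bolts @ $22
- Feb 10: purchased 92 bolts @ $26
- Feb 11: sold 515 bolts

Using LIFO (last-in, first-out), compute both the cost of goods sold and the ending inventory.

Feb 11, 515 sold [LIFO — newest first]: 92 @ $26 + 94 @ $22 + 264 @ $22 + 65 @ $25 = $11,893
Ending inventory: 251 @ $25 = $6,275

COGS = $11,893; ending inventory = $6,275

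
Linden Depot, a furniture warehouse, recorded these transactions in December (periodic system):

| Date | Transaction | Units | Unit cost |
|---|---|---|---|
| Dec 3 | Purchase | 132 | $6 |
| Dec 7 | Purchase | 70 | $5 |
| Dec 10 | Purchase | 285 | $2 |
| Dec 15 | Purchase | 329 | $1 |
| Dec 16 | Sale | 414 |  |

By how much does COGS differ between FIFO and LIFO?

FIFO COGS: 132 @ $6 + 70 @ $5 + 212 @ $2 = $1,566
LIFO COGS: 329 @ $1 + 85 @ $2 = $499
Difference = |$1,566 − $499| = $1,067

$1,067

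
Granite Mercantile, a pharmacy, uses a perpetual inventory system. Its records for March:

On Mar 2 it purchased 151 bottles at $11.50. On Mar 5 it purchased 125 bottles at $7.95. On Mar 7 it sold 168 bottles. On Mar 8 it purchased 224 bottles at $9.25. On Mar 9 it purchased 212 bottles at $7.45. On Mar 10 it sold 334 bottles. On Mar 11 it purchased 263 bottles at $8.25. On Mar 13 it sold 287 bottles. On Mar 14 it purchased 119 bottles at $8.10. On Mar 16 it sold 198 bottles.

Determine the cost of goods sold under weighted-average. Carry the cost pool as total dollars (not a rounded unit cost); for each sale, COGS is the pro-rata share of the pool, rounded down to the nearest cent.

COGS = $8,626.46

After Mar 2: 151 on hand, pool $1,736.50 (≈ $11.5000 each)
After Mar 5: 276 on hand, pool $2,730.25 (≈ $9.8922 each)
Mar 7, sell 168: 168/276 × $2,730.25 → $1,661.89
After Mar 8: 332 on hand, pool $3,140.36 (≈ $9.4589 each)
After Mar 9: 544 on hand, pool $4,719.76 (≈ $8.6760 each)
Mar 10, sell 334: 334/544 × $4,719.76 → $2,897.79
After Mar 11: 473 on hand, pool $3,991.72 (≈ $8.4392 each)
Mar 13, sell 287: 287/473 × $3,991.72 → $2,422.03
After Mar 14: 305 on hand, pool $2,533.59 (≈ $8.3069 each)
Mar 16, sell 198: 198/305 × $2,533.59 → $1,644.75
Total COGS = $1,661.89 + $2,897.79 + $2,422.03 + $1,644.75 = $8,626.46
Ending inventory (cost pool remaining) = $888.84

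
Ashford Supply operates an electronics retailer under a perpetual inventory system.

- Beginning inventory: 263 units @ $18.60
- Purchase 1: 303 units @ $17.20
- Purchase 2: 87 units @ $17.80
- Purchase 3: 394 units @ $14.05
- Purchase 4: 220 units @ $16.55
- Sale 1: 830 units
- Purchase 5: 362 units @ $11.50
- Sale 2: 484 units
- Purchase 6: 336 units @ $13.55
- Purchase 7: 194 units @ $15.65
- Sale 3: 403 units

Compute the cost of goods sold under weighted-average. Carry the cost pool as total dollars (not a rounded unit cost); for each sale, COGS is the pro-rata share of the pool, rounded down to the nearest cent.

After Beginning: 263 on hand, pool $4,891.80 (≈ $18.6000 each)
After Purchase 1: 566 on hand, pool $10,103.40 (≈ $17.8505 each)
After Purchase 2: 653 on hand, pool $11,652.00 (≈ $17.8438 each)
After Purchase 3: 1047 on hand, pool $17,187.70 (≈ $16.4161 each)
After Purchase 4: 1267 on hand, pool $20,828.70 (≈ $16.4394 each)
Sale 1, sell 830: 830/1267 × $20,828.70 → $13,644.68
After Purchase 5: 799 on hand, pool $11,347.02 (≈ $14.2015 each)
Sale 2, sell 484: 484/799 × $11,347.02 → $6,873.53
After Purchase 6: 651 on hand, pool $9,026.29 (≈ $13.8653 each)
After Purchase 7: 845 on hand, pool $12,062.39 (≈ $14.2750 each)
Sale 3, sell 403: 403/845 × $12,062.39 → $5,752.83
Total COGS = $13,644.68 + $6,873.53 + $5,752.83 = $26,271.04
Ending inventory (cost pool remaining) = $6,309.56
Check: goods available $32,580.60 = COGS $26,271.04 + ending $6,309.56

COGS = $26,271.04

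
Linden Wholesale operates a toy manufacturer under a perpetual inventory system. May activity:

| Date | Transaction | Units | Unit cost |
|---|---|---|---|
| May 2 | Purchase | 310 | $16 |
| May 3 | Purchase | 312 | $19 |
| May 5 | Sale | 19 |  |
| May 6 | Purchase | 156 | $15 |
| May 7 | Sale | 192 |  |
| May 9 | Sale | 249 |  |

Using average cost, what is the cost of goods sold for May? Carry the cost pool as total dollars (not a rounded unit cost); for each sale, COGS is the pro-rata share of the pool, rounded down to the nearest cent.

After May 2: 310 on hand, pool $4,960.00 (≈ $16.0000 each)
After May 3: 622 on hand, pool $10,888.00 (≈ $17.5048 each)
May 5, sell 19: 19/622 × $10,888.00 → $332.59
After May 6: 759 on hand, pool $12,895.41 (≈ $16.9900 each)
May 7, sell 192: 192/759 × $12,895.41 → $3,262.08
May 9, sell 249: 249/567 × $9,633.33 → $4,230.51
Total COGS = $332.59 + $3,262.08 + $4,230.51 = $7,825.18
Ending inventory (cost pool remaining) = $5,402.82

COGS = $7,825.18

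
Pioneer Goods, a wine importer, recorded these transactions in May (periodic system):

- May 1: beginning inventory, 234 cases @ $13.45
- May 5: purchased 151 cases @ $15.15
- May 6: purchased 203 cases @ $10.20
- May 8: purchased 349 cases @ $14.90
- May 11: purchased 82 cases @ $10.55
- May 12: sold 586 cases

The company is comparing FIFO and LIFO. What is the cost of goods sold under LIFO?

FIFO COGS: 234 @ $13.45 + 151 @ $15.15 + 201 @ $10.20 = $7,485.15
LIFO COGS: 82 @ $10.55 + 349 @ $14.90 + 155 @ $10.20 = $7,646.20

COGS = $7,646.20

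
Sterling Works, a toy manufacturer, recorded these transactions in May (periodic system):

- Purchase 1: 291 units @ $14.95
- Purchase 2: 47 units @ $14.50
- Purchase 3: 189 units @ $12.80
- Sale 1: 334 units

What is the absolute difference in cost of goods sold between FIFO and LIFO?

$408.15

FIFO COGS: 291 @ $14.95 + 43 @ $14.50 = $4,973.95
LIFO COGS: 189 @ $12.80 + 47 @ $14.50 + 98 @ $14.95 = $4,565.80
Difference = |$4,973.95 − $4,565.80| = $408.15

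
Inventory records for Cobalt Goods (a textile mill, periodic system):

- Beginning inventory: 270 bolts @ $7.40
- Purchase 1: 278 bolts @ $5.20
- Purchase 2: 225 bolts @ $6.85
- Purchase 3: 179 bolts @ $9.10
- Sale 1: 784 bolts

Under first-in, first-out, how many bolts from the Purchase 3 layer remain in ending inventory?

168

Sale 1 (784) [FIFO — oldest first]: 270 @ $7.40 + 278 @ $5.20 + 225 @ $6.85 + 11 @ $9.10 = $5,084.95
Ending inventory: 168 @ $9.10 = $1,528.80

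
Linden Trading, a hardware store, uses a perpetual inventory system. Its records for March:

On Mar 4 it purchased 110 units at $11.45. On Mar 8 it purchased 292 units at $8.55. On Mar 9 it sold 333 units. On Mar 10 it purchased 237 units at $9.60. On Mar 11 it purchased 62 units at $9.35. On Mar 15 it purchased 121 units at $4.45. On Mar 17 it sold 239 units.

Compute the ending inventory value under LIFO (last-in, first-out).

Mar 9, 333 sold [LIFO — newest first]: 292 @ $8.55 + 41 @ $11.45 = $2,966.05
Mar 17, 239 sold [LIFO — newest first]: 121 @ $4.45 + 62 @ $9.35 + 56 @ $9.60 = $1,655.75
Total COGS = $2,966.05 + $1,655.75 = $4,621.80
Ending inventory: 69 @ $11.45 + 181 @ $9.60 = $2,527.65
Check: goods available $7,149.45 = COGS $4,621.80 + ending $2,527.65

Ending inventory = $2,527.65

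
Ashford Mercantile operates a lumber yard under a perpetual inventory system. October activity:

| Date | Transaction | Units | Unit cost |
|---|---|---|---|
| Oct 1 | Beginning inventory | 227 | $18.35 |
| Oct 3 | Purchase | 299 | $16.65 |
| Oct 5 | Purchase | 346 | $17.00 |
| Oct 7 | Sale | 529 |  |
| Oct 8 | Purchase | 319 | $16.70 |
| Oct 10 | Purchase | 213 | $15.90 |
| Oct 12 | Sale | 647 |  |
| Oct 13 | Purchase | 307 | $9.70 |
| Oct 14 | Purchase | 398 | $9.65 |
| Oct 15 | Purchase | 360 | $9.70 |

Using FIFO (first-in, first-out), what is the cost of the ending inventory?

Ending inventory = $13,947.80

Oct 7, 529 sold [FIFO — oldest first]: 227 @ $18.35 + 299 @ $16.65 + 3 @ $17.00 = $9,194.80
Oct 12, 647 sold [FIFO — oldest first]: 343 @ $17.00 + 304 @ $16.70 = $10,907.80
Total COGS = $9,194.80 + $10,907.80 = $20,102.60
Ending inventory: 15 @ $16.70 + 213 @ $15.90 + 307 @ $9.70 + 398 @ $9.65 + 360 @ $9.70 = $13,947.80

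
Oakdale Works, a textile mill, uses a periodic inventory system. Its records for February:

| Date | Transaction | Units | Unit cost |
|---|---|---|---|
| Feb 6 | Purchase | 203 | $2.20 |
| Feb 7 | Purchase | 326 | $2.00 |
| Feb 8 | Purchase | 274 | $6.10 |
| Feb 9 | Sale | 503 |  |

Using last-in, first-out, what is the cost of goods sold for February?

COGS = $2,129.40

Feb 9, 503 sold [LIFO — newest first]: 274 @ $6.10 + 229 @ $2.00 = $2,129.40
Ending inventory: 203 @ $2.20 + 97 @ $2.00 = $640.60
Check: goods available $2,770.00 = COGS $2,129.40 + ending $640.60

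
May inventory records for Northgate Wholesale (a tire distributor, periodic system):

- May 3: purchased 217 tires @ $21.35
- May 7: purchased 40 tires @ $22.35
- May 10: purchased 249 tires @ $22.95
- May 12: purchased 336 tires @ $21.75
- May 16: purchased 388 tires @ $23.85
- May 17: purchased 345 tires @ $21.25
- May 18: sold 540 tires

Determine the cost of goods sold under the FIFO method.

May 18, 540 sold [FIFO — oldest first]: 217 @ $21.35 + 40 @ $22.35 + 249 @ $22.95 + 34 @ $21.75 = $11,981.00
Ending inventory: 302 @ $21.75 + 388 @ $23.85 + 345 @ $21.25 = $23,153.55

COGS = $11,981.00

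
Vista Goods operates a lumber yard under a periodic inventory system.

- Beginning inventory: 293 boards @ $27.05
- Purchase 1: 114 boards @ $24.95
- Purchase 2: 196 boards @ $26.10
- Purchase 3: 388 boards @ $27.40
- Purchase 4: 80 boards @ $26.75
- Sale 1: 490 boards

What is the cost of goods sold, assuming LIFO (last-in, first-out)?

COGS = $13,345.40

Sale 1 (490) [LIFO — newest first]: 80 @ $26.75 + 388 @ $27.40 + 22 @ $26.10 = $13,345.40
Ending inventory: 293 @ $27.05 + 114 @ $24.95 + 174 @ $26.10 = $15,311.35
Check: goods available $28,656.75 = COGS $13,345.40 + ending $15,311.35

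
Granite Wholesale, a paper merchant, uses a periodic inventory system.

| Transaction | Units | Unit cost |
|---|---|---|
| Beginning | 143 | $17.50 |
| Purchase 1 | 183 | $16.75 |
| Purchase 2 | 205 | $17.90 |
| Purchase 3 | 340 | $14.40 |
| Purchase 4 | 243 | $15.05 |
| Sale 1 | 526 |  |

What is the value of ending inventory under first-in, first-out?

Ending inventory = $8,642.65

Sale 1 (526) [FIFO — oldest first]: 143 @ $17.50 + 183 @ $16.75 + 200 @ $17.90 = $9,147.75
Ending inventory: 5 @ $17.90 + 340 @ $14.40 + 243 @ $15.05 = $8,642.65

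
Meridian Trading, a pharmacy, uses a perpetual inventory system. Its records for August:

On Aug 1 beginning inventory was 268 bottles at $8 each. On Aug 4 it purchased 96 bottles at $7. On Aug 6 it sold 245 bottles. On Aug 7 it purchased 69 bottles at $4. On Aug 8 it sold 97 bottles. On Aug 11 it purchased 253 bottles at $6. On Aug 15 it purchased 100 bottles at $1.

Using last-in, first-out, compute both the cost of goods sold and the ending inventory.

Aug 6, 245 sold [LIFO — newest first]: 96 @ $7 + 149 @ $8 = $1,864
Aug 8, 97 sold [LIFO — newest first]: 69 @ $4 + 28 @ $8 = $500
Total COGS = $1,864 + $500 = $2,364
Ending inventory: 91 @ $8 + 253 @ $6 + 100 @ $1 = $2,346
Check: goods available $4,710 = COGS $2,364 + ending $2,346

COGS = $2,364; ending inventory = $2,346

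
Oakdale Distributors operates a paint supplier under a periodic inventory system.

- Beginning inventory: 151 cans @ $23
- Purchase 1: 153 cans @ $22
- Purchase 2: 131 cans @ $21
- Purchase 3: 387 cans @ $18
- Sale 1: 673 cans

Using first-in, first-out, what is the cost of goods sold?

COGS = $13,874

Sale 1 (673) [FIFO — oldest first]: 151 @ $23 + 153 @ $22 + 131 @ $21 + 238 @ $18 = $13,874
Ending inventory: 149 @ $18 = $2,682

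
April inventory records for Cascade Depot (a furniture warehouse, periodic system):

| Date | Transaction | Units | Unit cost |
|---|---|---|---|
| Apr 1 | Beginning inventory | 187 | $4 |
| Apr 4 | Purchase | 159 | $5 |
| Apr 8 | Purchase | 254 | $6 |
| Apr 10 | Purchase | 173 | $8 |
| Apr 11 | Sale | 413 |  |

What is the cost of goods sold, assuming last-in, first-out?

Apr 11, 413 sold [LIFO — newest first]: 173 @ $8 + 240 @ $6 = $2,824
Ending inventory: 187 @ $4 + 159 @ $5 + 14 @ $6 = $1,627

COGS = $2,824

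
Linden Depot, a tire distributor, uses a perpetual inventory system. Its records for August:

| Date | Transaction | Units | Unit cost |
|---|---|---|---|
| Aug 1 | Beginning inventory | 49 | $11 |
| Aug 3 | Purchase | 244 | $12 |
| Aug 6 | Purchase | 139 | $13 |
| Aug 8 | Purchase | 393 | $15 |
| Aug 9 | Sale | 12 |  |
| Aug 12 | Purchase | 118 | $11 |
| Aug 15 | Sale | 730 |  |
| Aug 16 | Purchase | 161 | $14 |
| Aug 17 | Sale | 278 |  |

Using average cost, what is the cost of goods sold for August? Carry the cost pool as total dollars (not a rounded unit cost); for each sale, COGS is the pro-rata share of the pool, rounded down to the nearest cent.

COGS = $13,581.54

After Aug 1: 49 on hand, pool $539.00 (≈ $11.0000 each)
After Aug 3: 293 on hand, pool $3,467.00 (≈ $11.8328 each)
After Aug 6: 432 on hand, pool $5,274.00 (≈ $12.2083 each)
After Aug 8: 825 on hand, pool $11,169.00 (≈ $13.5382 each)
Aug 9, sell 12: 12/825 × $11,169.00 → $162.45
After Aug 12: 931 on hand, pool $12,304.55 (≈ $13.2165 each)
Aug 15, sell 730: 730/931 × $12,304.55 → $9,648.03
After Aug 16: 362 on hand, pool $4,910.52 (≈ $13.5650 each)
Aug 17, sell 278: 278/362 × $4,910.52 → $3,771.06
Total COGS = $162.45 + $9,648.03 + $3,771.06 = $13,581.54
Ending inventory (cost pool remaining) = $1,139.46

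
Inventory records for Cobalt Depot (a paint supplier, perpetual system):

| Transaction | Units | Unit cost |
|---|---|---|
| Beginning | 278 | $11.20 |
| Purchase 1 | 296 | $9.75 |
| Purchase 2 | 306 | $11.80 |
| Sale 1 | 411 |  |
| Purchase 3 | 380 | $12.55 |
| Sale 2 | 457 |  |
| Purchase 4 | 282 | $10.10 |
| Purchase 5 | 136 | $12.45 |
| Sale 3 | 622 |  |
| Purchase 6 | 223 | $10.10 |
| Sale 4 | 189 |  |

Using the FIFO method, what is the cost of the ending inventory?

Ending inventory = $2,242.20

Sale 1 (411) [FIFO — oldest first]: 278 @ $11.20 + 133 @ $9.75 = $4,410.35
Sale 2 (457) [FIFO — oldest first]: 163 @ $9.75 + 294 @ $11.80 = $5,058.45
Sale 3 (622) [FIFO — oldest first]: 12 @ $11.80 + 380 @ $12.55 + 230 @ $10.10 = $7,233.60
Sale 4 (189) [FIFO — oldest first]: 52 @ $10.10 + 136 @ $12.45 + 1 @ $10.10 = $2,228.50
Total COGS = $4,410.35 + $5,058.45 + $7,233.60 + $2,228.50 = $18,930.90
Ending inventory: 222 @ $10.10 = $2,242.20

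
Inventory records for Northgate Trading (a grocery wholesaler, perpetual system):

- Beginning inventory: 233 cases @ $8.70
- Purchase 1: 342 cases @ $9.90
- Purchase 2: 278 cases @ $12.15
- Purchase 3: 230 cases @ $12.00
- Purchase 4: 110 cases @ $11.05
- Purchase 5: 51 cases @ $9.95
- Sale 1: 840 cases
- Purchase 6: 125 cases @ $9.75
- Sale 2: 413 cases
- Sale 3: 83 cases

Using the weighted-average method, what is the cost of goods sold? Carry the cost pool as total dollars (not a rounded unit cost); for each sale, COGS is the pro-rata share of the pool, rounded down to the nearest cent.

COGS = $14,147.36

After Beginning: 233 on hand, pool $2,027.10 (≈ $8.7000 each)
After Purchase 1: 575 on hand, pool $5,412.90 (≈ $9.4137 each)
After Purchase 2: 853 on hand, pool $8,790.60 (≈ $10.3055 each)
After Purchase 3: 1083 on hand, pool $11,550.60 (≈ $10.6654 each)
After Purchase 4: 1193 on hand, pool $12,766.10 (≈ $10.7008 each)
After Purchase 5: 1244 on hand, pool $13,273.55 (≈ $10.6701 each)
Sale 1, sell 840: 840/1244 × $13,273.55 → $8,962.84
After Purchase 6: 529 on hand, pool $5,529.46 (≈ $10.4527 each)
Sale 2, sell 413: 413/529 × $5,529.46 → $4,316.95
Sale 3, sell 83: 83/116 × $1,212.51 → $867.57
Total COGS = $8,962.84 + $4,316.95 + $867.57 = $14,147.36
Ending inventory (cost pool remaining) = $344.94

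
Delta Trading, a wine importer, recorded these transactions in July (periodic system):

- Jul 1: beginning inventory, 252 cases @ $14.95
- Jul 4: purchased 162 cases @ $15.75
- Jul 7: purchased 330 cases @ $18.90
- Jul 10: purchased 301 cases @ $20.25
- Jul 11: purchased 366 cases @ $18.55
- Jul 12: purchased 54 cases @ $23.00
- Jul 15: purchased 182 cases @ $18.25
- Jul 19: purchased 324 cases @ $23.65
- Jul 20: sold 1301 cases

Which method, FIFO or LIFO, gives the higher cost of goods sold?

LIFO

FIFO COGS: 252 @ $14.95 + 162 @ $15.75 + 330 @ $18.90 + 301 @ $20.25 + 256 @ $18.55 = $23,399.95
LIFO COGS: 324 @ $23.65 + 182 @ $18.25 + 54 @ $23.00 + 366 @ $18.55 + 301 @ $20.25 + 74 @ $18.90 = $26,509.25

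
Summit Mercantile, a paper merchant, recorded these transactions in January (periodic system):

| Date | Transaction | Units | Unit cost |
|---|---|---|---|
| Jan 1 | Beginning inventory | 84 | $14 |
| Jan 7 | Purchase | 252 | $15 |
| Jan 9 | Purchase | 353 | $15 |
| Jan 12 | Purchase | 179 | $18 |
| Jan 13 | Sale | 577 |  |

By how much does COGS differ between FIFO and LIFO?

FIFO COGS: 84 @ $14 + 252 @ $15 + 241 @ $15 = $8,571
LIFO COGS: 179 @ $18 + 353 @ $15 + 45 @ $15 = $9,192
Difference = |$8,571 − $9,192| = $621

$621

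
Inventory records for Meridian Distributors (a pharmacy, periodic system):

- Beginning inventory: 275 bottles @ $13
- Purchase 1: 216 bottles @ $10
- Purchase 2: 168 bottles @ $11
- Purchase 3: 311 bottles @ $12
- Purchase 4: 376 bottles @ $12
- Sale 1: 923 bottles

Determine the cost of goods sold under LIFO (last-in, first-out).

Sale 1 (923) [LIFO — newest first]: 376 @ $12 + 311 @ $12 + 168 @ $11 + 68 @ $10 = $10,772
Ending inventory: 275 @ $13 + 148 @ $10 = $5,055

COGS = $10,772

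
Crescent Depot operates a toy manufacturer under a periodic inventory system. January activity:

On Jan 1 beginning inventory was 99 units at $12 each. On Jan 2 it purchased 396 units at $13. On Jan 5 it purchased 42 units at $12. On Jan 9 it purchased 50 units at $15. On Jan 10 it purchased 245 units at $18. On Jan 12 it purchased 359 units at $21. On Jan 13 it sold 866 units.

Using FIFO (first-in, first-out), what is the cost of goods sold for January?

Jan 13, 866 sold [FIFO — oldest first]: 99 @ $12 + 396 @ $13 + 42 @ $12 + 50 @ $15 + 245 @ $18 + 34 @ $21 = $12,714
Ending inventory: 325 @ $21 = $6,825

COGS = $12,714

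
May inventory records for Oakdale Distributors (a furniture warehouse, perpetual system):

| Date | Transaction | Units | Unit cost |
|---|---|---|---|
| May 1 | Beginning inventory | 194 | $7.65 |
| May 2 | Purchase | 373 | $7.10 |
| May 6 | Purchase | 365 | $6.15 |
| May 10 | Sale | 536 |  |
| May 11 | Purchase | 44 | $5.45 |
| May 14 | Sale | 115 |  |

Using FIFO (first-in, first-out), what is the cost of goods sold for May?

May 10, 536 sold [FIFO — oldest first]: 194 @ $7.65 + 342 @ $7.10 = $3,912.30
May 14, 115 sold [FIFO — oldest first]: 31 @ $7.10 + 84 @ $6.15 = $736.70
Total COGS = $3,912.30 + $736.70 = $4,649.00
Ending inventory: 281 @ $6.15 + 44 @ $5.45 = $1,967.95
Check: goods available $6,616.95 = COGS $4,649.00 + ending $1,967.95

COGS = $4,649.00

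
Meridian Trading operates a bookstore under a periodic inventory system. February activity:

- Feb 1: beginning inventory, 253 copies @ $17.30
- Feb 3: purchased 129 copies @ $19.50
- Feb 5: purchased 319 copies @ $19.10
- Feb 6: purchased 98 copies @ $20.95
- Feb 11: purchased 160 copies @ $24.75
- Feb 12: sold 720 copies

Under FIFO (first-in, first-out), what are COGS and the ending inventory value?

COGS = $13,383.35; ending inventory = $5,615.05

Feb 12, 720 sold [FIFO — oldest first]: 253 @ $17.30 + 129 @ $19.50 + 319 @ $19.10 + 19 @ $20.95 = $13,383.35
Ending inventory: 79 @ $20.95 + 160 @ $24.75 = $5,615.05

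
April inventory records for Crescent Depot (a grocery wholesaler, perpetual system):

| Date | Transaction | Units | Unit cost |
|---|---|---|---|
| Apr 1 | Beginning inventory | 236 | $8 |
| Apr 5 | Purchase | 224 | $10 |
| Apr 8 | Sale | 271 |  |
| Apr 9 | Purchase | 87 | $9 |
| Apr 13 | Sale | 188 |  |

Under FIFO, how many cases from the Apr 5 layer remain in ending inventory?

Apr 8, 271 sold [FIFO — oldest first]: 236 @ $8 + 35 @ $10 = $2,238
Apr 13, 188 sold [FIFO — oldest first]: 188 @ $10 = $1,880
Total COGS = $2,238 + $1,880 = $4,118
Ending inventory: 1 @ $10 + 87 @ $9 = $793

1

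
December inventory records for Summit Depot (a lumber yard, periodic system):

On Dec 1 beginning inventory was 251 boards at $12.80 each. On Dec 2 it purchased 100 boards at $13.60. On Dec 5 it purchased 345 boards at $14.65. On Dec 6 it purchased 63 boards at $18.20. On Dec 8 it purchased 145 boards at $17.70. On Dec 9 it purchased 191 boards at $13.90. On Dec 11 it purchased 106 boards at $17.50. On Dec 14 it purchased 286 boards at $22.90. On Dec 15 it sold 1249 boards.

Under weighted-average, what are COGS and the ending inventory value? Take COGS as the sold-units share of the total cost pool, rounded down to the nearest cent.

COGS = $20,494.22; ending inventory = $3,905.23

Dec 15, sell 1249: 1249/1487 × $24,399.45 → $20,494.22
Ending inventory (cost pool remaining) = $3,905.23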